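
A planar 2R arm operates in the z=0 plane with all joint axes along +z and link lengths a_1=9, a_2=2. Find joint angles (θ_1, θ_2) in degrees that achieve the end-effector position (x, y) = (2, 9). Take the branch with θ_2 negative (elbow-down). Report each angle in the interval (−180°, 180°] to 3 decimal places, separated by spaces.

cos θ_2 = (85.0000−9²−2²)/(2·9·2) = 0.0000; θ_2 = -90.0000° (elbow-down)
β = atan2(9.0000,2.0000) = 77.4712°; ψ = atan2(-2.0000,9.0000) = -12.5288°
θ_1 = β − ψ = 90.0000°

90.000 -90.000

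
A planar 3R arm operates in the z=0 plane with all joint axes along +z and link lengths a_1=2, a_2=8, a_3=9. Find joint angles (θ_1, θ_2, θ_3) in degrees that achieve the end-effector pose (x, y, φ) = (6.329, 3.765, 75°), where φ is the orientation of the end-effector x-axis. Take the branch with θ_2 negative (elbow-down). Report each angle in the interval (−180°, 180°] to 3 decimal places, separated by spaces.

wrist centre = target − a_3·(cos φ, sin φ) = (3.9996, -4.9283)
cos θ_2 = (40.2855−2²−8²)/(2·2·8) = -0.8661; θ_2 = -150.0061° (elbow-down)
β = atan2(-4.9283,3.9996) = -50.9387°; ψ = atan2(-3.9993,-4.9286) = -140.9429°
θ_1 = β − ψ = 90.0042°
θ_3 = φ − θ_1 − θ_2 = 135.0019° (wrapped to (-180°,180°])

90.004 -150.006 135.002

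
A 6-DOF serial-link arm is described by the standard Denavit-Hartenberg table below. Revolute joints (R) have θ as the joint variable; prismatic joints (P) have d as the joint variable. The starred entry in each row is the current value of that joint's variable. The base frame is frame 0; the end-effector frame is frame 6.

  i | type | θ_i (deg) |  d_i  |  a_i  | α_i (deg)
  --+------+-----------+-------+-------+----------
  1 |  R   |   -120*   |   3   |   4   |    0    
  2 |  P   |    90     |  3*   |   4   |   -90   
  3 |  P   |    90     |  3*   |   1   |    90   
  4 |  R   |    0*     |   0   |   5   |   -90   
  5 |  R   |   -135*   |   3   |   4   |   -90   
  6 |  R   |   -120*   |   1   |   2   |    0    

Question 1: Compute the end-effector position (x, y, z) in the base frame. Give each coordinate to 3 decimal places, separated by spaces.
after link 1: o_1 = (-2.0000, -3.4641, 3.0000)
after link 2: o_2 = (1.4641, -5.4641, 6.0000)
after link 3: o_3 = (2.9641, -2.8660, 5.0000)
after link 4: o_4 = (2.9641, -2.8660, 0.0000)
after link 5: o_5 = (6.9136, -1.6822, 2.8284)
after link 6: o_6 = (7.7796, -0.1822, 1.4142)

7.780 -0.182 1.414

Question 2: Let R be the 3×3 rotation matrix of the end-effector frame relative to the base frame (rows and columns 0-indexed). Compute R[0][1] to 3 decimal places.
End-effector y-axis (col 1 of R) = (0.7803,0.1268,0.6124)
R[0][1] = 0.7803

0.780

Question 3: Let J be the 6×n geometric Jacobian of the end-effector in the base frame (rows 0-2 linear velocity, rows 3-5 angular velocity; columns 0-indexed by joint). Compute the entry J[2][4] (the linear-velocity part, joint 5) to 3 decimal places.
-2.828

axis z_4 = (0.5000,0.8660,0.0000); lever o_n−o_4 = (4.8155,2.6839,1.4142)
cross product → J_v[:, 4] = (1.2247,-0.7071,-2.8284)
J_ω[:, 4] = z_4
entry J[2][4] = -2.8284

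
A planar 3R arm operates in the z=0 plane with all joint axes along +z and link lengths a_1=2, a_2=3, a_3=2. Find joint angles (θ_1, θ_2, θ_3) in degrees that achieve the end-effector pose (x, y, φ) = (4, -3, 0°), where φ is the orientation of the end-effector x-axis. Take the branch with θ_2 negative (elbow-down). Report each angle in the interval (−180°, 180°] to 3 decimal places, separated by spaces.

0.000 -90.000 90.000

wrist centre = target − a_3·(cos φ, sin φ) = (2.0000, -3.0000)
cos θ_2 = (13.0000−2²−3²)/(2·2·3) = 0.0000; θ_2 = -90.0000° (elbow-down)
β = atan2(-3.0000,2.0000) = -56.3099°; ψ = atan2(-3.0000,2.0000) = -56.3099°
θ_1 = β − ψ = 0.0000°
θ_3 = φ − θ_1 − θ_2 = 90.0000° (wrapped to (-180°,180°])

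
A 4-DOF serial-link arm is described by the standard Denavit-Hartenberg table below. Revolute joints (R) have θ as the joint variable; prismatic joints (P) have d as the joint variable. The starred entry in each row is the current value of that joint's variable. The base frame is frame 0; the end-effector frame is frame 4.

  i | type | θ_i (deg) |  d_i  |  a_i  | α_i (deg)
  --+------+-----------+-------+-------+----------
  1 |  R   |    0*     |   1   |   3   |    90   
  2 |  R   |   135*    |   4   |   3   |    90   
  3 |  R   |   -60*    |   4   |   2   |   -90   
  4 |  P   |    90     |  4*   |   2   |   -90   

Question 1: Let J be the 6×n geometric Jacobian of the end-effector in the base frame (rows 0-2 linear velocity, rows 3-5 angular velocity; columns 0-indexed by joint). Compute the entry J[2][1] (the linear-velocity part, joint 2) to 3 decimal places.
axis z_1 = (0.0000,-1.0000,0.0000); lever o_n−o_1 = (-3.8637,-4.2679,6.6921)
cross product → J_v[:, 1] = (-6.6921,-0.0000,-3.8637)
J_ω[:, 1] = z_1
entry J[2][1] = -3.8637

-3.864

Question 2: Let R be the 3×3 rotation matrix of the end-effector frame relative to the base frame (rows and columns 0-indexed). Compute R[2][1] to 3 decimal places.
End-effector y-axis (col 1 of R) = (0.6124,0.5000,-0.6124)
R[2][1] = -0.6124

-0.612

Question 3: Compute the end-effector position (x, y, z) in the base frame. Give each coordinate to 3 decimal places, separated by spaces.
after link 1: o_1 = (3.0000, 0.0000, 1.0000)
after link 2: o_2 = (0.8787, -4.0000, 3.1213)
after link 3: o_3 = (3.0000, -2.2679, 6.6569)
after link 4: o_4 = (-0.8637, -4.2679, 7.6921)

-0.864 -4.268 7.692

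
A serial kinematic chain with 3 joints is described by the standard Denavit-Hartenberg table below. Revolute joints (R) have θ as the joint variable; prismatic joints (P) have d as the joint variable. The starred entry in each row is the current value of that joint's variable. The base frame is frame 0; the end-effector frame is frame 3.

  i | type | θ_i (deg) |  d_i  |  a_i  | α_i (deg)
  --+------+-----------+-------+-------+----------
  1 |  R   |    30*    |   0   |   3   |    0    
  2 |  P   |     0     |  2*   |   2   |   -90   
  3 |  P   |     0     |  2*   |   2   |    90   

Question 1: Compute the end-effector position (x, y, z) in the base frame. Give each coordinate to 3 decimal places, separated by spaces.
after link 1: o_1 = (2.5981, 1.5000, 0.0000)
after link 2: o_2 = (4.3301, 2.5000, 2.0000)
after link 3: o_3 = (5.0622, 5.2321, 2.0000)

5.062 5.232 2.000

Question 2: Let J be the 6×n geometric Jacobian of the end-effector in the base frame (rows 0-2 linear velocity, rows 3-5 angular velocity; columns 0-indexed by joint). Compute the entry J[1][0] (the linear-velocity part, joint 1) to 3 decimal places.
axis z_0 = ẑ; lever o_n−o_0 = (5.0622,5.2321,2.0000)
cross product → J_v[:, 0] = (-5.2321,5.0622,0.0000)
J_ω[:, 0] = z_0
entry J[1][0] = 5.0622

5.062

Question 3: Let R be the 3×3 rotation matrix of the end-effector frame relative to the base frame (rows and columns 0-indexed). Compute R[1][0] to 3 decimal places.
0.500

End-effector x-axis (col 0 of R) = (0.8660,0.5000,0.0000)
R[1][0] = 0.5000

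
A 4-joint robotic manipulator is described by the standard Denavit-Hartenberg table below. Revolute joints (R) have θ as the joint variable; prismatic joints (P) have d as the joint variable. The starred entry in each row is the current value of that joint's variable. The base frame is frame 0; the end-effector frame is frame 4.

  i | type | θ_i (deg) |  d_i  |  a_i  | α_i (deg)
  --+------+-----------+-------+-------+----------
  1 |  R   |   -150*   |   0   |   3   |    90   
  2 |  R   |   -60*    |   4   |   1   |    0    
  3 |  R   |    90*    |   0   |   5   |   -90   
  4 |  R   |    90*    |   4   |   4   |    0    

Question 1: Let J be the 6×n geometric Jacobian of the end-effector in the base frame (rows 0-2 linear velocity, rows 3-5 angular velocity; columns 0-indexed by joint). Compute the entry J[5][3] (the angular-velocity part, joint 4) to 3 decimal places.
0.866

axis z_3 = (0.4330,0.2500,0.8660); lever o_n−o_3 = (3.7321,-2.4641,3.4641)
cross product → J_v[:, 3] = (3.0000,1.7321,-2.0000)
J_ω[:, 3] = z_3
entry J[5][3] = 0.8660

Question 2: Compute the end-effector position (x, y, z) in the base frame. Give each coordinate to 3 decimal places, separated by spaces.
after link 1: o_1 = (-2.5981, -1.5000, 0.0000)
after link 2: o_2 = (-5.0311, 1.7141, -0.8660)
after link 3: o_3 = (-8.7811, -0.4510, 1.6340)
after link 4: o_4 = (-5.0490, -2.9151, 5.0981)

-5.049 -2.915 5.098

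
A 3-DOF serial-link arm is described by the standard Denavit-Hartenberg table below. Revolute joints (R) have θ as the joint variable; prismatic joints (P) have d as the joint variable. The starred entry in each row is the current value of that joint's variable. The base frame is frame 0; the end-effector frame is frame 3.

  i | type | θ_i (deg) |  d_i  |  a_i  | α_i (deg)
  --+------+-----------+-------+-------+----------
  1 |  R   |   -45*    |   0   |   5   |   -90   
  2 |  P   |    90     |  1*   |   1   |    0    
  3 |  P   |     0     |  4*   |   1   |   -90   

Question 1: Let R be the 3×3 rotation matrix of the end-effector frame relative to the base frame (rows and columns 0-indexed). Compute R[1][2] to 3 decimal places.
End-effector z-axis (col 2 of R) = (-0.7071,0.7071,-0.0000)
R[1][2] = 0.7071

0.707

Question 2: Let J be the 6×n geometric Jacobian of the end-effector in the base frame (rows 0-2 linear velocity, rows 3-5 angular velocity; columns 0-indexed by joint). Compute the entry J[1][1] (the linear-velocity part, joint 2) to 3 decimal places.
0.707

prismatic axis z_1 = (0.7071,0.7071,0.0000)
J_v[:, 1] = z_1; J_ω[:, 1] = (0,0,0)
entry J[1][1] = 0.7071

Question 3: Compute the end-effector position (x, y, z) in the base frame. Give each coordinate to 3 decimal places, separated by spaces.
after link 1: o_1 = (3.5355, -3.5355, 0.0000)
after link 2: o_2 = (4.2426, -2.8284, -1.0000)
after link 3: o_3 = (7.0711, 0.0000, -2.0000)

7.071 0.000 -2.000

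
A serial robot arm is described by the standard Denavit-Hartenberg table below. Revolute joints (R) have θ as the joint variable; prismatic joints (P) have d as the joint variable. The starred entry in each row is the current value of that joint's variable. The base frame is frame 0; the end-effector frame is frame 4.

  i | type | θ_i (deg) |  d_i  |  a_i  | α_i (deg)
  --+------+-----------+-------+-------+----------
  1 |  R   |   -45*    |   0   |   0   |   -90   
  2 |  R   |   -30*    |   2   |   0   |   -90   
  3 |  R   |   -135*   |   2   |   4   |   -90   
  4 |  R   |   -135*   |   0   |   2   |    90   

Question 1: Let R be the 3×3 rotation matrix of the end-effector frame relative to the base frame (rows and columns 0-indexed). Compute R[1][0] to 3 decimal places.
End-effector x-axis (col 0 of R) = (0.2026,-0.9097,-0.3624)
R[1][0] = -0.9097

-0.910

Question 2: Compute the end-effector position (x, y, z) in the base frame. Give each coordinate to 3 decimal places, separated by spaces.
after link 1: o_1 = (0.0000, 0.0000, 0.0000)
after link 2: o_2 = (1.4142, 1.4142, 0.0000)
after link 3: o_3 = (2.3893, 4.4392, -3.1463)
after link 4: o_4 = (2.7945, 2.6197, -3.8710)

2.795 2.620 -3.871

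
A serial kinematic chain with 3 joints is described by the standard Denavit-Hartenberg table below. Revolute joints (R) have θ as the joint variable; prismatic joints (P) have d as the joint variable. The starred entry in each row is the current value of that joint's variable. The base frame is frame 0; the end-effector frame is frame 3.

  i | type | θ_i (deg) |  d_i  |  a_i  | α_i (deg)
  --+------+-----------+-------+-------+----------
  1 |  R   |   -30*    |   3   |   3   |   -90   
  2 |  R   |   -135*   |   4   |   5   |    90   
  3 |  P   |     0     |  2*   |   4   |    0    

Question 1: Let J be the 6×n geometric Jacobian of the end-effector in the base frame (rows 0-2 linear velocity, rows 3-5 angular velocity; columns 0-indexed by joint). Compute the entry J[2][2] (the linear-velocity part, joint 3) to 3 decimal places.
prismatic axis z_2 = (-0.6124,0.3536,-0.7071)
J_v[:, 2] = z_2; J_ω[:, 2] = (0,0,0)
entry J[2][2] = -0.7071

-0.707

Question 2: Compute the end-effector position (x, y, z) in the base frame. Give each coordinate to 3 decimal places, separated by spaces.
-2.138 5.853 7.950

after link 1: o_1 = (2.5981, -1.5000, 3.0000)
after link 2: o_2 = (1.5362, 3.7319, 6.5355)
after link 3: o_3 = (-2.1380, 5.8532, 7.9497)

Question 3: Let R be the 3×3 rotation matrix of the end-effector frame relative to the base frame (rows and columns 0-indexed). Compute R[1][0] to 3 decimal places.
End-effector x-axis (col 0 of R) = (-0.6124,0.3536,0.7071)
R[1][0] = 0.3536

0.354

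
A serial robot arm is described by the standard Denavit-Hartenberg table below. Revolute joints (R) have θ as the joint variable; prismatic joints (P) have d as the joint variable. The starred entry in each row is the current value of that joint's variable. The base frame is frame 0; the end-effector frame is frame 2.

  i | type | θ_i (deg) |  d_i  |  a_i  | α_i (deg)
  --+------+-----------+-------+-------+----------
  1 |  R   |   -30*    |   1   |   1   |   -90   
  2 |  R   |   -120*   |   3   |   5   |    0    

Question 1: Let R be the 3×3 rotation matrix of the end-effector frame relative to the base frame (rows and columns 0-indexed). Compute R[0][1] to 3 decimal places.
0.750

End-effector y-axis (col 1 of R) = (0.7500,-0.4330,0.5000)
R[0][1] = 0.7500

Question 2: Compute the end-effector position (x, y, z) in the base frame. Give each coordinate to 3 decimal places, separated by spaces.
0.201 3.348 5.330

after link 1: o_1 = (0.8660, -0.5000, 1.0000)
after link 2: o_2 = (0.2010, 3.3481, 5.3301)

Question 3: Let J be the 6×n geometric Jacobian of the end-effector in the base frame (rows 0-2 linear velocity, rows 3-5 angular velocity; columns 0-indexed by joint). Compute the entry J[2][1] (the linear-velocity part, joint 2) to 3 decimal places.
2.500

axis z_1 = (0.5000,0.8660,0.0000); lever o_n−o_1 = (-0.6651,3.8481,4.3301)
cross product → J_v[:, 1] = (3.7500,-2.1651,2.5000)
J_ω[:, 1] = z_1
entry J[2][1] = 2.5000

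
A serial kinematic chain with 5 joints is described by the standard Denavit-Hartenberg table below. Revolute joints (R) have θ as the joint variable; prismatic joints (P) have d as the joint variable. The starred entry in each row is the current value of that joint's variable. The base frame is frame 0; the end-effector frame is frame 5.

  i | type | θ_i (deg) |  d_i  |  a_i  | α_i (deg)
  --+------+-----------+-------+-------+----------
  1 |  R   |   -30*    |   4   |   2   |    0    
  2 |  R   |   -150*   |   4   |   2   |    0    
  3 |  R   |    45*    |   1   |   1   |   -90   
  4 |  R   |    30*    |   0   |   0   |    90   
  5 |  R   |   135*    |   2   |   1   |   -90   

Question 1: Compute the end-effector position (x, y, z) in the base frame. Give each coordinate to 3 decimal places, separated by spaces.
-0.749 -2.481 11.086

after link 1: o_1 = (1.7321, -1.0000, 4.0000)
after link 2: o_2 = (-0.2679, -1.0000, 8.0000)
after link 3: o_3 = (-0.9751, -1.7071, 9.0000)
after link 4: o_4 = (-0.9751, -1.7071, 9.0000)
after link 5: o_5 = (-0.7492, -2.4812, 11.0856)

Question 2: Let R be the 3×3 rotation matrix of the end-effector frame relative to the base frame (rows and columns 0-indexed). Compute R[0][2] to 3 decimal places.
End-effector z-axis (col 2 of R) = (-0.0670,0.9330,0.3536)
R[0][2] = -0.0670

-0.067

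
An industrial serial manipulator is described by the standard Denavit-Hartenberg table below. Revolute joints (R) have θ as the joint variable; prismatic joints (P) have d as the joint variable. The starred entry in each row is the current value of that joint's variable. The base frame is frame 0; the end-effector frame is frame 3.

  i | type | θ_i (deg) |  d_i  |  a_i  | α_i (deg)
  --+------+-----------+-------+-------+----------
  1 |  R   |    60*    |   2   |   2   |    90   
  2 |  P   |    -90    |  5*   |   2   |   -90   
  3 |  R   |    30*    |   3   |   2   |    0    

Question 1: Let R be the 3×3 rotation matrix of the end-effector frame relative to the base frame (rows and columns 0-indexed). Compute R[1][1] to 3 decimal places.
0.433

End-effector y-axis (col 1 of R) = (-0.7500,0.4330,0.5000)
R[1][1] = 0.4330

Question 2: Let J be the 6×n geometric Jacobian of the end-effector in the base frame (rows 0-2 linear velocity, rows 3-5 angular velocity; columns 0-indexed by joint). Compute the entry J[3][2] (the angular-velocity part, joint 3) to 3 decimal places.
axis z_2 = (0.5000,0.8660,0.0000); lever o_n−o_2 = (0.6340,3.0981,-1.7321)
cross product → J_v[:, 2] = (-1.5000,0.8660,1.0000)
J_ω[:, 2] = z_2
entry J[3][2] = 0.5000

0.500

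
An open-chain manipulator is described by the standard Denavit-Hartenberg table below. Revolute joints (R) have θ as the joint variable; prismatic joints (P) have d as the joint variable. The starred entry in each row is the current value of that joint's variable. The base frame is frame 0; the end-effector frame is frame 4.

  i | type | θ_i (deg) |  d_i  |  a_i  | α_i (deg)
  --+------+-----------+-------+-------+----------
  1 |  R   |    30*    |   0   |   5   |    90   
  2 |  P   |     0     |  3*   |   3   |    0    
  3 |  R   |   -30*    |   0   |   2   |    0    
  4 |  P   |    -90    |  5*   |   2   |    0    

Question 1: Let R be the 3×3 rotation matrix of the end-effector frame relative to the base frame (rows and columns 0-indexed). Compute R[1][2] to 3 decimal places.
-0.866

End-effector z-axis (col 2 of R) = (0.5000,-0.8660,0.0000)
R[1][2] = -0.8660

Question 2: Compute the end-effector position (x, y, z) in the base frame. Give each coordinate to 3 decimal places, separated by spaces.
11.562 -2.562 -2.732

after link 1: o_1 = (4.3301, 2.5000, 0.0000)
after link 2: o_2 = (8.4282, 1.4019, 0.0000)
after link 3: o_3 = (9.9282, 2.2679, -1.0000)
after link 4: o_4 = (11.5622, -2.5622, -2.7321)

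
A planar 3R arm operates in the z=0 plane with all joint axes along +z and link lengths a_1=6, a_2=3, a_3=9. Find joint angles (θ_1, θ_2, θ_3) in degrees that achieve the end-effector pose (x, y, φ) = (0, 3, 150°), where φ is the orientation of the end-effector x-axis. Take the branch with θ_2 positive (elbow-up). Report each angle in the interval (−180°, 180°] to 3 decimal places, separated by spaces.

-30.000 60.000 120.000

wrist centre = target − a_3·(cos φ, sin φ) = (7.7942, -1.5000)
cos θ_2 = (63.0000−6²−3²)/(2·6·3) = 0.5000; θ_2 = 60.0000° (elbow-up)
β = atan2(-1.5000,7.7942) = -10.8934°; ψ = atan2(2.5981,7.5000) = 19.1066°
θ_1 = β − ψ = -30.0000°
θ_3 = φ − θ_1 − θ_2 = 120.0000° (wrapped to (-180°,180°])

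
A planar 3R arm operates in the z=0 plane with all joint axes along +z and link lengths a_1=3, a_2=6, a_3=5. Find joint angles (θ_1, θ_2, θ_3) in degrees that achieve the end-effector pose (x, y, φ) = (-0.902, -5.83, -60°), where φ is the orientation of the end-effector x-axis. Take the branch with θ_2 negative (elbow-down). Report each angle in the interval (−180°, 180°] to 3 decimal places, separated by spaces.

-30.003 -150.000 120.002

wrist centre = target − a_3·(cos φ, sin φ) = (-3.4020, -1.4999)
cos θ_2 = (13.8232−3²−6²)/(2·3·6) = -0.8660; θ_2 = -149.9996° (elbow-down)
β = atan2(-1.4999,-3.4020) = -156.2083°; ψ = atan2(-3.0000,-2.1961) = -126.2054°
θ_1 = β − ψ = -30.0029°
θ_3 = φ − θ_1 − θ_2 = 120.0025° (wrapped to (-180°,180°])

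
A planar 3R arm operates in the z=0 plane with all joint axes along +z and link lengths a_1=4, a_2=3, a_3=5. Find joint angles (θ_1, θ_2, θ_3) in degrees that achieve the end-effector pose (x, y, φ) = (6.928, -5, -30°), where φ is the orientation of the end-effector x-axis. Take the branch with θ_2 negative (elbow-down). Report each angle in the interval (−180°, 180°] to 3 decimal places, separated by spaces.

wrist centre = target − a_3·(cos φ, sin φ) = (2.5979, -2.5000)
cos θ_2 = (12.9989−4²−3²)/(2·4·3) = -0.5000; θ_2 = -120.0029° (elbow-down)
β = atan2(-2.5000,2.5979) = -43.9001°; ψ = atan2(-2.5980,2.4999) = -46.1028°
θ_1 = β − ψ = 2.2027°
θ_3 = φ − θ_1 − θ_2 = 87.8003° (wrapped to (-180°,180°])

2.203 -120.003 87.800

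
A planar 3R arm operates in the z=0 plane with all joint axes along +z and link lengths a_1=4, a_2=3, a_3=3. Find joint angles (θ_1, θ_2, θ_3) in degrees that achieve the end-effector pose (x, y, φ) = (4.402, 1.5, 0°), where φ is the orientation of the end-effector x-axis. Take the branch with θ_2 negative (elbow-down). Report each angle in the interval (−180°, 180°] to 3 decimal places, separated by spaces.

wrist centre = target − a_3·(cos φ, sin φ) = (1.4020, 1.5000)
cos θ_2 = (4.2156−4²−3²)/(2·4·3) = -0.8660; θ_2 = -149.9990° (elbow-down)
β = atan2(1.5000,1.4020) = 46.9341°; ψ = atan2(-1.5000,1.4020) = -46.9360°
θ_1 = β − ψ = 93.8702°
θ_3 = φ − θ_1 − θ_2 = 56.1288° (wrapped to (-180°,180°])

93.870 -149.999 56.129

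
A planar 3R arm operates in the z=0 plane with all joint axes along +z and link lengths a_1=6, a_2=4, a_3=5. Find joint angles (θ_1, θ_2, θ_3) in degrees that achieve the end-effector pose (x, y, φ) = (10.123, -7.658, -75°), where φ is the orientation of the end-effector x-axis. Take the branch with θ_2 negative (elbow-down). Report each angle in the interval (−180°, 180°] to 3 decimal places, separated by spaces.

wrist centre = target − a_3·(cos φ, sin φ) = (8.8289, -2.8284)
cos θ_2 = (85.9492−6²−4²)/(2·6·4) = 0.7073; θ_2 = -44.9863° (elbow-down)
β = atan2(-2.8284,8.8289) = -17.7630°; ψ = atan2(-2.8278,8.8291) = -17.7590°
θ_1 = β − ψ = -0.0040°
θ_3 = φ − θ_1 − θ_2 = -30.0097° (wrapped to (-180°,180°])

-0.004 -44.986 -30.010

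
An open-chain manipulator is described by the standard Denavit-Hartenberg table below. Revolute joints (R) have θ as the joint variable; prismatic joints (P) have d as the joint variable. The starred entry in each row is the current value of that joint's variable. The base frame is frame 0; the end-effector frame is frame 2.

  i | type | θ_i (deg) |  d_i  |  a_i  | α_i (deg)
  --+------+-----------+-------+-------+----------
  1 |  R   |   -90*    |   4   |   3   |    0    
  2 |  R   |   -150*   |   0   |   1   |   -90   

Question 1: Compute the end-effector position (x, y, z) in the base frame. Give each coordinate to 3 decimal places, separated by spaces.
-0.500 -2.134 4.000

after link 1: o_1 = (0.0000, -3.0000, 4.0000)
after link 2: o_2 = (-0.5000, -2.1340, 4.0000)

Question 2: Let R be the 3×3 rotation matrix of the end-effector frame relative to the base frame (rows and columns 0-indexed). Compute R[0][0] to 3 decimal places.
End-effector x-axis (col 0 of R) = (-0.5000,0.8660,0.0000)
R[0][0] = -0.5000

-0.500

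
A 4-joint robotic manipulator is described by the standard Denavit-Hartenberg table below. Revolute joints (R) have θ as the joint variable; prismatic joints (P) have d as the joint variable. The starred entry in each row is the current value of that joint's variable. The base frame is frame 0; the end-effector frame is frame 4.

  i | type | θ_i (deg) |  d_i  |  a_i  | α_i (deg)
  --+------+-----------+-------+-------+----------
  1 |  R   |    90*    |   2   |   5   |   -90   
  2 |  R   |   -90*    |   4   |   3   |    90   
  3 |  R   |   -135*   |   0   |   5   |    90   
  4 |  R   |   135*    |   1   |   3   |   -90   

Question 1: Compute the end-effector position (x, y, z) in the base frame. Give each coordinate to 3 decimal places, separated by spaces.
-2.672 2.879 2.257

after link 1: o_1 = (0.0000, 5.0000, 2.0000)
after link 2: o_2 = (-4.0000, 5.0000, 5.0000)
after link 3: o_3 = (-0.4645, 5.0000, 1.4645)
after link 4: o_4 = (-2.6716, 2.8787, 2.2574)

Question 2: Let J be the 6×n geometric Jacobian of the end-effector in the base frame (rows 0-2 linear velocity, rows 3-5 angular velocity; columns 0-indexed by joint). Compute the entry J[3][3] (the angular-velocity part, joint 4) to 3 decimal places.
-0.707

axis z_3 = (-0.7071,-0.0000,-0.7071); lever o_n−o_3 = (-2.2071,-2.1213,0.7929)
cross product → J_v[:, 3] = (-1.5000,2.1213,1.5000)
J_ω[:, 3] = z_3
entry J[3][3] = -0.7071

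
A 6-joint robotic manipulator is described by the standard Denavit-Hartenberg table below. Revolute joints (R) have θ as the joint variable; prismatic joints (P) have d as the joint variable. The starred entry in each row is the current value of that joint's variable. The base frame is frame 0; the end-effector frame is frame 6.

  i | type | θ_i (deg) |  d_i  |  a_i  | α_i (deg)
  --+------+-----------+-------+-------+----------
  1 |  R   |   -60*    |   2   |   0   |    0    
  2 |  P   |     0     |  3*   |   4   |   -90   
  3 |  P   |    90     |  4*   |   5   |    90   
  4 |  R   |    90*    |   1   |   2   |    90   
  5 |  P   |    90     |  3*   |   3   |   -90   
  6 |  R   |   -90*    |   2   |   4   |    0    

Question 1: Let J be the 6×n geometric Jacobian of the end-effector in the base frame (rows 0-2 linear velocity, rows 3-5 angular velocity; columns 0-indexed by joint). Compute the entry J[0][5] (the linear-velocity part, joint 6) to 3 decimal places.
axis z_5 = (-0.8660,-0.5000,-0.0000); lever o_n−o_5 = (-1.7321,-1.0000,-4.0000)
cross product → J_v[:, 5] = (2.0000,-3.4641,0.0000)
J_ω[:, 5] = z_5
entry J[0][5] = 2.0000

2.000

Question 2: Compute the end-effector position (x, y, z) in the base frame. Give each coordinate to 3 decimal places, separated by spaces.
after link 1: o_1 = (0.0000, 0.0000, 2.0000)
after link 2: o_2 = (2.0000, -3.4641, 5.0000)
after link 3: o_3 = (5.4641, -1.4641, 0.0000)
after link 4: o_4 = (7.6962, -1.3301, 0.0000)
after link 5: o_5 = (9.1962, -3.9282, -3.0000)
after link 6: o_6 = (7.4641, -4.9282, -7.0000)

7.464 -4.928 -7.000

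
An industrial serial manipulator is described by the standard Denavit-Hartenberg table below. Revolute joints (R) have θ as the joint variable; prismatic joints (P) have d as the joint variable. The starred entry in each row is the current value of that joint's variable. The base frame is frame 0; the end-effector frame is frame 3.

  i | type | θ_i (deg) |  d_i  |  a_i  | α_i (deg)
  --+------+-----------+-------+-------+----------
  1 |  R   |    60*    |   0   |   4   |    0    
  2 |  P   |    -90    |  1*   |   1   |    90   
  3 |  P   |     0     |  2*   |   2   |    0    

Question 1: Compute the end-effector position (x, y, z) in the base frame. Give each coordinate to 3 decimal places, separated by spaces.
3.598 0.232 1.000

after link 1: o_1 = (2.0000, 3.4641, 0.0000)
after link 2: o_2 = (2.8660, 2.9641, 1.0000)
after link 3: o_3 = (3.5981, 0.2321, 1.0000)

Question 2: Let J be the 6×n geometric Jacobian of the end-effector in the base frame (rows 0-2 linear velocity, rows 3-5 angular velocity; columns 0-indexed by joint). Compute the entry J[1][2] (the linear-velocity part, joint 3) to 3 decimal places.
-0.866

prismatic axis z_2 = (-0.5000,-0.8660,0.0000)
J_v[:, 2] = z_2; J_ω[:, 2] = (0,0,0)
entry J[1][2] = -0.8660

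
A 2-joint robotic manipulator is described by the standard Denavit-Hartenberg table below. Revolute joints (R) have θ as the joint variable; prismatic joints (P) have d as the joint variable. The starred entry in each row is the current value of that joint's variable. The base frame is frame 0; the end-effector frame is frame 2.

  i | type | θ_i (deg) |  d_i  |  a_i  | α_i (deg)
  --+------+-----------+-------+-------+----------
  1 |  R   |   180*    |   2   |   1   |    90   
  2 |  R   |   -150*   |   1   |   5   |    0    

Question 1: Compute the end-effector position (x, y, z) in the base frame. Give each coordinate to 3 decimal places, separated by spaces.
3.330 1.000 -0.500

after link 1: o_1 = (-1.0000, 0.0000, 2.0000)
after link 2: o_2 = (3.3301, 1.0000, -0.5000)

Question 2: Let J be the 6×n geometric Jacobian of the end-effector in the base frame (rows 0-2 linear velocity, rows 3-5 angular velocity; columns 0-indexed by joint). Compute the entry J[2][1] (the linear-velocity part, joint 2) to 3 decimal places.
-4.330

axis z_1 = (0.0000,1.0000,0.0000); lever o_n−o_1 = (4.3301,1.0000,-2.5000)
cross product → J_v[:, 1] = (-2.5000,0.0000,-4.3301)
J_ω[:, 1] = z_1
entry J[2][1] = -4.3301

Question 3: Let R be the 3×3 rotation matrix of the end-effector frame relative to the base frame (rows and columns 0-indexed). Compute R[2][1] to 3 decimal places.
End-effector y-axis (col 1 of R) = (-0.5000,0.0000,-0.8660)
R[2][1] = -0.8660

-0.866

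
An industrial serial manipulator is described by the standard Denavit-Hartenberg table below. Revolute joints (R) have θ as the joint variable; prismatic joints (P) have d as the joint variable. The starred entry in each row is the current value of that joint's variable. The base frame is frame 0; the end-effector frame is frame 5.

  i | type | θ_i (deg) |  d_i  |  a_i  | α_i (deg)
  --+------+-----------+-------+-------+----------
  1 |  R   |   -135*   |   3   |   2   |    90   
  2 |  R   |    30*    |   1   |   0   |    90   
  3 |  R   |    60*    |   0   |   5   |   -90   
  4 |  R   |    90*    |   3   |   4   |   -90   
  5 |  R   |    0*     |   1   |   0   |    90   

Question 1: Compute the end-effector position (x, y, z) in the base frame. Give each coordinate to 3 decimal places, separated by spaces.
after link 1: o_1 = (-1.4142, -1.4142, 3.0000)
after link 2: o_2 = (-2.1213, -0.7071, 3.0000)
after link 3: o_3 = (-6.7141, 0.8238, 4.2500)
after link 4: o_4 = (-4.7696, 4.8897, 6.4151)
after link 5: o_5 = (-3.8510, 4.5835, 6.1651)

-3.851 4.584 6.165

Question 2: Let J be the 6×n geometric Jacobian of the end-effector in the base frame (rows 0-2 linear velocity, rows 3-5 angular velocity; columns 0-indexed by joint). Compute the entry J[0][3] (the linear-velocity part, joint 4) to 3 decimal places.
3.321

axis z_3 = (0.1768,0.8839,-0.4330); lever o_n−o_3 = (2.8631,3.7597,1.9151)
cross product → J_v[:, 3] = (3.3207,-1.5783,-1.8660)
J_ω[:, 3] = z_3
entry J[0][3] = 3.3207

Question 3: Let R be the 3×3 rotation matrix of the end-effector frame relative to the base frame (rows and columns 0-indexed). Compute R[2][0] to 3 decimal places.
End-effector x-axis (col 0 of R) = (0.3536,0.3536,0.8660)
R[2][0] = 0.8660

0.866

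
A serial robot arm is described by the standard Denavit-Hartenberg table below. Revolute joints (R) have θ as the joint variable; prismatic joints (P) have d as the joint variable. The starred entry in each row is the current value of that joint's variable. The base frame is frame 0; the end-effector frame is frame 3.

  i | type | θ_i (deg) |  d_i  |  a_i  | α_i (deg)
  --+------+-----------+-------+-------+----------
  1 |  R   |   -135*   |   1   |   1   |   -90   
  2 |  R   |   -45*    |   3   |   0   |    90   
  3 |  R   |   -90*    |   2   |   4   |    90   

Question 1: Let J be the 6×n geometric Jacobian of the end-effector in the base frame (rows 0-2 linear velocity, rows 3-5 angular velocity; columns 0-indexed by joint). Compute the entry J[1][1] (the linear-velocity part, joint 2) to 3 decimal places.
axis z_1 = (0.7071,-0.7071,0.0000); lever o_n−o_1 = (0.2929,1.7071,1.4142)
cross product → J_v[:, 1] = (-1.0000,-1.0000,1.4142)
J_ω[:, 1] = z_1
entry J[1][1] = -1.0000

-1.000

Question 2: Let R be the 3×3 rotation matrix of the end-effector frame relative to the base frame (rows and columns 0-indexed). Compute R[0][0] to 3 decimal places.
End-effector x-axis (col 0 of R) = (-0.7071,0.7071,0.0000)
R[0][0] = -0.7071

-0.707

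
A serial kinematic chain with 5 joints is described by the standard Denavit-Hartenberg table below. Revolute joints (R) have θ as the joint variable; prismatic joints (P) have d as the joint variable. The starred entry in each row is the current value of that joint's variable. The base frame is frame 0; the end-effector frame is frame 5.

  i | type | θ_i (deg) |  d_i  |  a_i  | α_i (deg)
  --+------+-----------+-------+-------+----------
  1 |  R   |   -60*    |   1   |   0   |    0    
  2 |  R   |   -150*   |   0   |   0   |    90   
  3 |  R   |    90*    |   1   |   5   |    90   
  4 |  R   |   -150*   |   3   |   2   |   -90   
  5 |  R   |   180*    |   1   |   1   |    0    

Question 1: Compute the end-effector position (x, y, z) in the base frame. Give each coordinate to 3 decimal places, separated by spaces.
after link 1: o_1 = (0.0000, 0.0000, 1.0000)
after link 2: o_2 = (0.0000, 0.0000, 1.0000)
after link 3: o_3 = (0.5000, 0.8660, 6.0000)
after link 4: o_4 = (-2.5981, 1.5000, 4.2679)
after link 5: o_5 = (-2.7811, 1.1830, 5.6340)

-2.781 1.183 5.634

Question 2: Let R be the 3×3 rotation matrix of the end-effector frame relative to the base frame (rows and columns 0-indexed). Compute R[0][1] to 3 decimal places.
End-effector y-axis (col 1 of R) = (-0.8660,0.5000,0.0000)
R[0][1] = -0.8660

-0.866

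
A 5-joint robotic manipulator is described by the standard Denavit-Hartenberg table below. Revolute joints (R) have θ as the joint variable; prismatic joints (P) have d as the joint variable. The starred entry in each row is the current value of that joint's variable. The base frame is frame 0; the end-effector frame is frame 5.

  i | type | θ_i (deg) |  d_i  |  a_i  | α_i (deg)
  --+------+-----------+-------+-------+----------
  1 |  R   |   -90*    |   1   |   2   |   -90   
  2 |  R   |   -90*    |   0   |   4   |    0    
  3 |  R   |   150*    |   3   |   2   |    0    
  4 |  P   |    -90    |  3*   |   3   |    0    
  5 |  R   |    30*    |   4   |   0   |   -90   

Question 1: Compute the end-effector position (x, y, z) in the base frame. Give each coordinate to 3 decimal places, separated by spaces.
after link 1: o_1 = (0.0000, -2.0000, 1.0000)
after link 2: o_2 = (-0.0000, -2.0000, 5.0000)
after link 3: o_3 = (3.0000, -3.0000, 3.2679)
after link 4: o_4 = (6.0000, -5.5981, 4.7679)
after link 5: o_5 = (10.0000, -5.5981, 4.7679)

10.000 -5.598 4.768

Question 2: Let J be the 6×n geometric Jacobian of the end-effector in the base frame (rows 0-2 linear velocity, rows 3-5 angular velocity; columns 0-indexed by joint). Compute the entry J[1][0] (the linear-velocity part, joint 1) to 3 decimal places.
10.000

axis z_0 = ẑ; lever o_n−o_0 = (10.0000,-5.5981,4.7679)
cross product → J_v[:, 0] = (5.5981,10.0000,-0.0000)
J_ω[:, 0] = z_0
entry J[1][0] = 10.0000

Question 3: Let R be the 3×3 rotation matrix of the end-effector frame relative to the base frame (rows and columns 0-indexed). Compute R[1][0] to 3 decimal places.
End-effector x-axis (col 0 of R) = (0.0000,-1.0000,-0.0000)
R[1][0] = -1.0000

-1.000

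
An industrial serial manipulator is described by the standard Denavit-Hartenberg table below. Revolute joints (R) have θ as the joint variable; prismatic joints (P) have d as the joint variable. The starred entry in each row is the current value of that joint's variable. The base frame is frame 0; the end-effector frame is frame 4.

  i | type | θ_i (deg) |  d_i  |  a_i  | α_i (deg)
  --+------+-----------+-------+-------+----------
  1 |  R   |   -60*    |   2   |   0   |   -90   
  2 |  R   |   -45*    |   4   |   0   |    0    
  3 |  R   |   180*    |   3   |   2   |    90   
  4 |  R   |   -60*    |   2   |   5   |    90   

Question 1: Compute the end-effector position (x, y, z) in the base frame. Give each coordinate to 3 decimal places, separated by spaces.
1.428 2.866 -2.596

after link 1: o_1 = (0.0000, 0.0000, 2.0000)
after link 2: o_2 = (3.4641, 2.0000, 2.0000)
after link 3: o_3 = (5.3551, 4.7247, 0.5858)
after link 4: o_4 = (1.4283, 2.8659, -2.5962)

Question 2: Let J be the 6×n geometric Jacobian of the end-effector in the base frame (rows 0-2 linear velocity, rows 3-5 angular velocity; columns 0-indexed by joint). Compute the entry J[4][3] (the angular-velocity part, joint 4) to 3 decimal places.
-0.612

axis z_3 = (0.3536,-0.6124,-0.7071); lever o_n−o_3 = (-3.9268,-1.8589,-3.1820)
cross product → J_v[:, 3] = (0.6341,3.9017,-3.0619)
J_ω[:, 3] = z_3
entry J[4][3] = -0.6124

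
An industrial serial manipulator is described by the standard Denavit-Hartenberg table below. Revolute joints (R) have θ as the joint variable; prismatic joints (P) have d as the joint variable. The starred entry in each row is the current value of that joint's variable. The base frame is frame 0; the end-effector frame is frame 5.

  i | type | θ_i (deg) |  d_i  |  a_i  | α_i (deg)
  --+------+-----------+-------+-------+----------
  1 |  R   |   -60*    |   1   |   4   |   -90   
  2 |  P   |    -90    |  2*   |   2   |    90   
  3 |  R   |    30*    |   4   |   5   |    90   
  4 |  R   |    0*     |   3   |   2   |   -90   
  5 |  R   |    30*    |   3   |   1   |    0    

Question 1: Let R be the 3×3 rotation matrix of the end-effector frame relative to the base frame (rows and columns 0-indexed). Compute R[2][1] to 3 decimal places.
End-effector y-axis (col 1 of R) = (0.4330,0.2500,-0.8660)
R[2][1] = -0.8660

-0.866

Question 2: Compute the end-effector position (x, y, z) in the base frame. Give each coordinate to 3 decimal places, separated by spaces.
1.763 4.482 11.062

after link 1: o_1 = (2.0000, -3.4641, 1.0000)
after link 2: o_2 = (3.7321, -2.4641, 3.0000)
after link 3: o_3 = (3.8971, 2.2500, 7.3301)
after link 4: o_4 = (2.5131, 1.4510, 10.5622)
after link 5: o_5 = (1.7631, 4.4821, 11.0622)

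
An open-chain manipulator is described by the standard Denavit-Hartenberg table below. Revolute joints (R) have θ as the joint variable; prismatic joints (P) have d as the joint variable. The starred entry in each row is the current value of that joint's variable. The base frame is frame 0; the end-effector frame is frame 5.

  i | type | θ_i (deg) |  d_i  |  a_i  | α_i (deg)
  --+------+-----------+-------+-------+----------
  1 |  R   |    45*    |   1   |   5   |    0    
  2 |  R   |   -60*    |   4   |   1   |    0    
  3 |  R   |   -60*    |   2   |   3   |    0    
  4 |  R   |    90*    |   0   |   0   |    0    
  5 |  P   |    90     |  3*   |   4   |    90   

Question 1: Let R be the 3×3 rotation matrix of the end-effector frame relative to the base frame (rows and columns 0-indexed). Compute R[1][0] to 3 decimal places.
0.966

End-effector x-axis (col 0 of R) = (-0.2588,0.9659,0.0000)
R[1][0] = 0.9659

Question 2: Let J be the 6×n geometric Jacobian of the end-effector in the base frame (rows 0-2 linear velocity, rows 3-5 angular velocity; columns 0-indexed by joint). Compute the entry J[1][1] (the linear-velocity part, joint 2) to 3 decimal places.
0.707

axis z_1 = (0.0000,0.0000,1.0000); lever o_n−o_1 = (0.7071,0.7071,9.0000)
cross product → J_v[:, 1] = (-0.7071,0.7071,0.0000)
J_ω[:, 1] = z_1
entry J[1][1] = 0.7071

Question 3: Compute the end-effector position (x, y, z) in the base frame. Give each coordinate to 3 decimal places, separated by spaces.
4.243 4.243 10.000

after link 1: o_1 = (3.5355, 3.5355, 1.0000)
after link 2: o_2 = (4.5015, 3.2767, 5.0000)
after link 3: o_3 = (5.2779, 0.3789, 7.0000)
after link 4: o_4 = (5.2779, 0.3789, 7.0000)
after link 5: o_5 = (4.2426, 4.2426, 10.0000)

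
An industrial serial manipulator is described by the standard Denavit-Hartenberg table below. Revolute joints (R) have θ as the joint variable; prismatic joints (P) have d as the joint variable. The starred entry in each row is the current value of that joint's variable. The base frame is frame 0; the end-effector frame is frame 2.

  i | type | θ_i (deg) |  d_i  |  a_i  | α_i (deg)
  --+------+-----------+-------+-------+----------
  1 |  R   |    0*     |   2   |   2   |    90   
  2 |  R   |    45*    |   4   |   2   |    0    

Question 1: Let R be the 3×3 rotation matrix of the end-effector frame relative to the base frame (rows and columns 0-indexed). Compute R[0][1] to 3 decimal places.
-0.707

End-effector y-axis (col 1 of R) = (-0.7071,0.0000,0.7071)
R[0][1] = -0.7071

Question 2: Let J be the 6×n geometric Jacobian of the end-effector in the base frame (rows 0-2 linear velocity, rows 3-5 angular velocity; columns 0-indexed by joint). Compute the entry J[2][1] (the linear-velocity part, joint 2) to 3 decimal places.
1.414

axis z_1 = (0.0000,-1.0000,0.0000); lever o_n−o_1 = (1.4142,-4.0000,1.4142)
cross product → J_v[:, 1] = (-1.4142,0.0000,1.4142)
J_ω[:, 1] = z_1
entry J[2][1] = 1.4142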